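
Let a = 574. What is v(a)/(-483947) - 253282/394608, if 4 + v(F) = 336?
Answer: -61353036955/95484678888 ≈ -0.64254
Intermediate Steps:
v(F) = 332 (v(F) = -4 + 336 = 332)
v(a)/(-483947) - 253282/394608 = 332/(-483947) - 253282/394608 = 332*(-1/483947) - 253282*1/394608 = -332/483947 - 126641/197304 = -61353036955/95484678888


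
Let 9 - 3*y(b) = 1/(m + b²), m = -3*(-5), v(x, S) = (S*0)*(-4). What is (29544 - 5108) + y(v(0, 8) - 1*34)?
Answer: 85854206/3513 ≈ 24439.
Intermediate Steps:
v(x, S) = 0 (v(x, S) = 0*(-4) = 0)
m = 15
y(b) = 3 - 1/(3*(15 + b²))
(29544 - 5108) + y(v(0, 8) - 1*34) = (29544 - 5108) + (134 + 9*(0 - 1*34)²)/(3*(15 + (0 - 1*34)²)) = 24436 + (134 + 9*(0 - 34)²)/(3*(15 + (0 - 34)²)) = 24436 + (134 + 9*(-34)²)/(3*(15 + (-34)²)) = 24436 + (134 + 9*1156)/(3*(15 + 1156)) = 24436 + (⅓)*(134 + 10404)/1171 = 24436 + (⅓)*(1/1171)*10538 = 24436 + 10538/3513 = 85854206/3513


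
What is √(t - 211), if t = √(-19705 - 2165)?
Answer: √(-211 + 27*I*√30) ≈ 4.8303 + 15.308*I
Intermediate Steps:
t = 27*I*√30 (t = √(-21870) = 27*I*√30 ≈ 147.89*I)
√(t - 211) = √(27*I*√30 - 211) = √(-211 + 27*I*√30)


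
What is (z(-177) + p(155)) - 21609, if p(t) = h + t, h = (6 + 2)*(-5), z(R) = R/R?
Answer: -21493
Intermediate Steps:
z(R) = 1
h = -40 (h = 8*(-5) = -40)
p(t) = -40 + t
(z(-177) + p(155)) - 21609 = (1 + (-40 + 155)) - 21609 = (1 + 115) - 21609 = 116 - 21609 = -21493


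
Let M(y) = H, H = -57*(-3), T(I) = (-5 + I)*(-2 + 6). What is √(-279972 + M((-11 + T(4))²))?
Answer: 3*I*√31089 ≈ 528.96*I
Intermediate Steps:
T(I) = -20 + 4*I (T(I) = (-5 + I)*4 = -20 + 4*I)
H = 171
M(y) = 171
√(-279972 + M((-11 + T(4))²)) = √(-279972 + 171) = √(-279801) = 3*I*√31089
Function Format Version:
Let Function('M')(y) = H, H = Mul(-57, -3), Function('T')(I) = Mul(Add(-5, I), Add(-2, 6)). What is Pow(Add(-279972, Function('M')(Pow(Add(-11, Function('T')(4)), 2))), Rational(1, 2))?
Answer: Mul(3, I, Pow(31089, Rational(1, 2))) ≈ Mul(528.96, I)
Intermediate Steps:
Function('T')(I) = Add(-20, Mul(4, I)) (Function('T')(I) = Mul(Add(-5, I), 4) = Add(-20, Mul(4, I)))
H = 171
Function('M')(y) = 171
Pow(Add(-279972, Function('M')(Pow(Add(-11, Function('T')(4)), 2))), Rational(1, 2)) = Pow(Add(-279972, 171), Rational(1, 2)) = Pow(-279801, Rational(1, 2)) = Mul(3, I, Pow(31089, Rational(1, 2)))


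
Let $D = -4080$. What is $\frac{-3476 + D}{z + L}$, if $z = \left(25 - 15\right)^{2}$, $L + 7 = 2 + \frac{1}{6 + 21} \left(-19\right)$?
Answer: $- \frac{102006}{1273} \approx -80.13$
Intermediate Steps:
$L = - \frac{154}{27}$ ($L = -7 + \left(2 + \frac{1}{6 + 21} \left(-19\right)\right) = -7 + \left(2 + \frac{1}{27} \left(-19\right)\right) = -7 + \left(2 - \frac{19}{27}\right) = -7 + \frac{35}{27} = - \frac{154}{27} \approx -5.7037$)
$z = 100$ ($z = 10^{2} = 100$)
$\frac{-3476 + D}{z + L} = \frac{-3476 - 4080}{100 - \frac{154}{27}} = - \frac{7556}{\frac{2546}{27}} = \left(-7556\right) \frac{27}{2546} = - \frac{102006}{1273}$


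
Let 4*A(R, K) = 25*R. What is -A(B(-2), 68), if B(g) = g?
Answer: 25/2 ≈ 12.500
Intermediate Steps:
A(R, K) = 25*R/4 (A(R, K) = (25*R)/4 = 25*R/4)
-A(B(-2), 68) = -25*(-2)/4 = -1*(-25/2) = 25/2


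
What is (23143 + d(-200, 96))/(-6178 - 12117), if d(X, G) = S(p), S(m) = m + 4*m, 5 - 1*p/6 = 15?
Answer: -22843/18295 ≈ -1.2486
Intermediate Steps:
p = -60 (p = 30 - 6*15 = 30 - 90 = -60)
S(m) = 5*m
d(X, G) = -300 (d(X, G) = 5*(-60) = -300)
(23143 + d(-200, 96))/(-6178 - 12117) = (23143 - 300)/(-6178 - 12117) = 22843/(-18295) = 22843*(-1/18295) = -22843/18295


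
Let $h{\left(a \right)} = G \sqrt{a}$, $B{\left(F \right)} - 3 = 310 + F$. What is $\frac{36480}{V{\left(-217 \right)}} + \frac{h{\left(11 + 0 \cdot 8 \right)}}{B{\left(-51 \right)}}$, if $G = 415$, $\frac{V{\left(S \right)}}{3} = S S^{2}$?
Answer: $- \frac{12160}{10218313} + \frac{415 \sqrt{11}}{262} \approx 5.2522$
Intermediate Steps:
$B{\left(F \right)} = 313 + F$ ($B{\left(F \right)} = 3 + \left(310 + F\right) = 313 + F$)
$V{\left(S \right)} = 3 S^{3}$ ($V{\left(S \right)} = 3 S S^{2} = 3 S^{3}$)
$h{\left(a \right)} = 415 \sqrt{a}$
$\frac{36480}{V{\left(-217 \right)}} + \frac{h{\left(11 + 0 \cdot 8 \right)}}{B{\left(-51 \right)}} = \frac{36480}{3 \left(-217\right)^{3}} + \frac{415 \sqrt{11 + 0 \cdot 8}}{313 - 51} = \frac{36480}{3 \left(-10218313\right)} + \frac{415 \sqrt{11 + 0}}{262} = \frac{36480}{-30654939} + 415 \sqrt{11} \cdot \frac{1}{262} = 36480 \left(- \frac{1}{30654939}\right) + \frac{415 \sqrt{11}}{262} = - \frac{12160}{10218313} + \frac{415 \sqrt{11}}{262}$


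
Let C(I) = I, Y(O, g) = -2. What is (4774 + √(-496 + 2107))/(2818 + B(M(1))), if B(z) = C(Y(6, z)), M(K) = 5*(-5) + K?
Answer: 217/128 + 3*√179/2816 ≈ 1.7096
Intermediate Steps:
M(K) = -25 + K
B(z) = -2
(4774 + √(-496 + 2107))/(2818 + B(M(1))) = (4774 + √(-496 + 2107))/(2818 - 2) = (4774 + √1611)/2816 = (4774 + 3*√179)*(1/2816) = 217/128 + 3*√179/2816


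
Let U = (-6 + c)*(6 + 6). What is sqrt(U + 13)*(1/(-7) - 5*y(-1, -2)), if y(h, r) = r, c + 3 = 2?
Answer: 69*I*sqrt(71)/7 ≈ 83.058*I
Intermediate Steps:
c = -1 (c = -3 + 2 = -1)
U = -84 (U = (-6 - 1)*(6 + 6) = -7*12 = -84)
sqrt(U + 13)*(1/(-7) - 5*y(-1, -2)) = sqrt(-84 + 13)*(1/(-7) - 5*(-2)) = sqrt(-71)*(-1/7 + 10) = (I*sqrt(71))*(69/7) = 69*I*sqrt(71)/7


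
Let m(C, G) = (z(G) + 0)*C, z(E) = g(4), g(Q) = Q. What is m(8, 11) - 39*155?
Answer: -6013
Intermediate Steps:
z(E) = 4
m(C, G) = 4*C (m(C, G) = (4 + 0)*C = 4*C)
m(8, 11) - 39*155 = 4*8 - 39*155 = 32 - 6045 = -6013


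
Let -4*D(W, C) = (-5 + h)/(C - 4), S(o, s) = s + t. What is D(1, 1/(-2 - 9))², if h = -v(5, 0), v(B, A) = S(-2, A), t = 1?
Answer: 121/900 ≈ 0.13444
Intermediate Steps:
S(o, s) = 1 + s (S(o, s) = s + 1 = 1 + s)
v(B, A) = 1 + A
h = -1 (h = -(1 + 0) = -1*1 = -1)
D(W, C) = 3/(2*(-4 + C)) (D(W, C) = -(-5 - 1)/(4*(C - 4)) = -(-3)/(2*(-4 + C)) = 3/(2*(-4 + C)))
D(1, 1/(-2 - 9))² = (3/(2*(-4 + 1/(-2 - 9))))² = (3/(2*(-4 + 1/(-11))))² = (3/(2*(-4 - 1/11)))² = (3/(2*(-45/11)))² = ((3/2)*(-11/45))² = (-11/30)² = 121/900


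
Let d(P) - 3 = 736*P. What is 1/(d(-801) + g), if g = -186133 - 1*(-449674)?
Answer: -1/325992 ≈ -3.0676e-6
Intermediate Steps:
d(P) = 3 + 736*P
g = 263541 (g = -186133 + 449674 = 263541)
1/(d(-801) + g) = 1/((3 + 736*(-801)) + 263541) = 1/((3 - 589536) + 263541) = 1/(-589533 + 263541) = 1/(-325992) = -1/325992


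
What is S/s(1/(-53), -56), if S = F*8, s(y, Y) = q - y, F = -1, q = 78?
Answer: -424/4135 ≈ -0.10254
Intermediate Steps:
s(y, Y) = 78 - y
S = -8 (S = -1*8 = -8)
S/s(1/(-53), -56) = -8/(78 - 1/(-53)) = -8/(78 - 1*(-1/53)) = -8/(78 + 1/53) = -8/4135/53 = -8*53/4135 = -424/4135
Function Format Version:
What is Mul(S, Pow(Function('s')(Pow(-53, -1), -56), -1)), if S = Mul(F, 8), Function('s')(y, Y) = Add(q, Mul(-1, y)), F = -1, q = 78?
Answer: Rational(-424, 4135) ≈ -0.10254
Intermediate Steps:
Function('s')(y, Y) = Add(78, Mul(-1, y))
S = -8 (S = Mul(-1, 8) = -8)
Mul(S, Pow(Function('s')(Pow(-53, -1), -56), -1)) = Mul(-8, Pow(Add(78, Mul(-1, Pow(-53, -1))), -1)) = Mul(-8, Pow(Add(78, Mul(-1, Rational(-1, 53))), -1)) = Mul(-8, Pow(Add(78, Rational(1, 53)), -1)) = Mul(-8, Pow(Rational(4135, 53), -1)) = Mul(-8, Rational(53, 4135)) = Rational(-424, 4135)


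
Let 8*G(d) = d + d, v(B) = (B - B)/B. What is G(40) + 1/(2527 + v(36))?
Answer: 25271/2527 ≈ 10.000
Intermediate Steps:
v(B) = 0 (v(B) = 0/B = 0)
G(d) = d/4 (G(d) = (d + d)/8 = (2*d)/8 = d/4)
G(40) + 1/(2527 + v(36)) = (¼)*40 + 1/(2527 + 0) = 10 + 1/2527 = 25271/2527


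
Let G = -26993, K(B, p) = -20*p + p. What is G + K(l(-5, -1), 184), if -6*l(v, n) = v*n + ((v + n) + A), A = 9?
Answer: -30489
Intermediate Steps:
l(v, n) = -3/2 - n/6 - v/6 - n*v/6 (l(v, n) = -(v*n + ((v + n) + 9))/6 = -(n*v + ((n + v) + 9))/6 = -(n*v + (9 + n + v))/6 = -(9 + n + v + n*v)/6 = -3/2 - n/6 - v/6 - n*v/6)
K(B, p) = -19*p
G + K(l(-5, -1), 184) = -26993 - 19*184 = -26993 - 3496 = -30489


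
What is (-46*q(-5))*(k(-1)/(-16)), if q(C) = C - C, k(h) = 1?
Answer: 0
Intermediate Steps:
q(C) = 0
(-46*q(-5))*(k(-1)/(-16)) = (-46*0)*(1/(-16)) = 0*(1*(-1/16)) = 0*(-1/16) = 0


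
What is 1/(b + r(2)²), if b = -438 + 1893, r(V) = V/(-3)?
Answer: 9/13099 ≈ 0.00068708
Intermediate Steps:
r(V) = -V/3 (r(V) = V*(-⅓) = -V/3)
b = 1455
1/(b + r(2)²) = 1/(1455 + (-⅓*2)²) = 1/(1455 + (-⅔)²) = 1/(1455 + 4/9) = 1/(13099/9) = 9/13099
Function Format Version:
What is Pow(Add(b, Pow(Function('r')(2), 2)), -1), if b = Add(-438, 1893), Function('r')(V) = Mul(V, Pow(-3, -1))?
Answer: Rational(9, 13099) ≈ 0.00068708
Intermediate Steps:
Function('r')(V) = Mul(Rational(-1, 3), V) (Function('r')(V) = Mul(V, Rational(-1, 3)) = Mul(Rational(-1, 3), V))
b = 1455
Pow(Add(b, Pow(Function('r')(2), 2)), -1) = Pow(Add(1455, Pow(Mul(Rational(-1, 3), 2), 2)), -1) = Pow(Add(1455, Pow(Rational(-2, 3), 2)), -1) = Pow(Add(1455, Rational(4, 9)), -1) = Pow(Rational(13099, 9), -1) = Rational(9, 13099)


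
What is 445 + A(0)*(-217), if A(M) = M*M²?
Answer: 445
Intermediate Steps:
A(M) = M³
445 + A(0)*(-217) = 445 + 0³*(-217) = 445 + 0*(-217) = 445 + 0 = 445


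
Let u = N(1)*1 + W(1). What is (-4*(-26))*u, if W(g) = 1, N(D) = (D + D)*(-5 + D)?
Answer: -728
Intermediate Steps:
N(D) = 2*D*(-5 + D) (N(D) = (2*D)*(-5 + D) = 2*D*(-5 + D))
u = -7 (u = (2*1*(-5 + 1))*1 + 1 = (2*1*(-4))*1 + 1 = -8*1 + 1 = -8 + 1 = -7)
(-4*(-26))*u = -4*(-26)*(-7) = 104*(-7) = -728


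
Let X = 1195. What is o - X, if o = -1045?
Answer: -2240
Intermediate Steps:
o - X = -1045 - 1*1195 = -1045 - 1195 = -2240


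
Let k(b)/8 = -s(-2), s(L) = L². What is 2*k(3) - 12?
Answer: -76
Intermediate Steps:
k(b) = -32 (k(b) = 8*(-1*(-2)²) = 8*(-1*4) = 8*(-4) = -32)
2*k(3) - 12 = 2*(-32) - 12 = -64 - 12 = -76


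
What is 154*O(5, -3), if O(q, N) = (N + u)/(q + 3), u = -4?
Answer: -539/4 ≈ -134.75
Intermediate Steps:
O(q, N) = (-4 + N)/(3 + q) (O(q, N) = (N - 4)/(q + 3) = (-4 + N)/(3 + q))
154*O(5, -3) = 154*((-4 - 3)/(3 + 5)) = 154*(-7/8) = -539/4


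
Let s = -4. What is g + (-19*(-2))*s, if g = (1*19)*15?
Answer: 133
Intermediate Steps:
g = 285 (g = 19*15 = 285)
g + (-19*(-2))*s = 285 - 19*(-2)*(-4) = 285 + 38*(-4) = 285 - 152 = 133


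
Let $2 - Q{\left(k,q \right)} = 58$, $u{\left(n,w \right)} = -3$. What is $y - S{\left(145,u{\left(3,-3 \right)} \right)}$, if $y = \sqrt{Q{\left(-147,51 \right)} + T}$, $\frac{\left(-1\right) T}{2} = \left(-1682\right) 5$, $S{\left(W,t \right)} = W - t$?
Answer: $-148 + 2 \sqrt{4191} \approx -18.524$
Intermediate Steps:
$Q{\left(k,q \right)} = -56$ ($Q{\left(k,q \right)} = 2 - 58 = -56$)
$T = 16820$ ($T = - 2 \left(\left(-1682\right) 5\right) = \left(-2\right) \left(-8410\right) = 16820$)
$y = 2 \sqrt{4191}$ ($y = \sqrt{-56 + 16820} = \sqrt{16764} = 2 \sqrt{4191} \approx 129.48$)
$y - S{\left(145,u{\left(3,-3 \right)} \right)} = 2 \sqrt{4191} - \left(145 - -3\right) = 2 \sqrt{4191} - \left(145 + 3\right) = 2 \sqrt{4191} - 148 = -148 + 2 \sqrt{4191}$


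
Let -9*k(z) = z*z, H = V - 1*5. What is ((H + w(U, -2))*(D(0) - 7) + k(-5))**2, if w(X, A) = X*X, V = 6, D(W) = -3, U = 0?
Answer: 13225/81 ≈ 163.27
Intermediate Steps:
w(X, A) = X**2
H = 1 (H = 6 - 1*5 = 6 - 5 = 1)
k(z) = -z**2/9 (k(z) = -z*z/9 = -z**2/9)
((H + w(U, -2))*(D(0) - 7) + k(-5))**2 = ((1 + 0**2)*(-3 - 7) - 1/9*(-5)**2)**2 = ((1 + 0)*(-10) - 1/9*25)**2 = (1*(-10) - 25/9)**2 = (-10 - 25/9)**2 = (-115/9)**2 = 13225/81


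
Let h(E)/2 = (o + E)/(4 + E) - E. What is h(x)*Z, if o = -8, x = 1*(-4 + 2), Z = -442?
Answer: 2652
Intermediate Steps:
x = -2 (x = 1*(-2) = -2)
h(E) = -2*E + 2*(-8 + E)/(4 + E) (h(E) = 2*((-8 + E)/(4 + E) - E) = 2*(-E + (-8 + E)/(4 + E)) = -2*E + 2*(-8 + E)/(4 + E))
h(x)*Z = (2*(-8 - 1*(-2)² - 3*(-2))/(4 - 2))*(-442) = (2*(-8 - 1*4 + 6)/2)*(-442) = (2*(½)*(-8 - 4 + 6))*(-442) = (2*(½)*(-6))*(-442) = -6*(-442) = 2652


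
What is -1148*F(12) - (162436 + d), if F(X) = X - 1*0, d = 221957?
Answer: -398169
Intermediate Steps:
F(X) = X (F(X) = X + 0 = X)
-1148*F(12) - (162436 + d) = -1148*12 - (162436 + 221957) = -13776 - 1*384393 = -13776 - 384393 = -398169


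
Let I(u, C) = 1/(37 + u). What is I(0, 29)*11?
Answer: 11/37 ≈ 0.29730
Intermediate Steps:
I(0, 29)*11 = 11/(37 + 0) = 11/37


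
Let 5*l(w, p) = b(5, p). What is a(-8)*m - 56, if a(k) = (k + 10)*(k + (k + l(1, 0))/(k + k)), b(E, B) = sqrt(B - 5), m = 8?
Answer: -176 - I*sqrt(5)/5 ≈ -176.0 - 0.44721*I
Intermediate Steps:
b(E, B) = sqrt(-5 + B)
l(w, p) = sqrt(-5 + p)/5
a(k) = (10 + k)*(k + (k + I*sqrt(5)/5)/(2*k)) (a(k) = (k + 10)*(k + (k + sqrt(-5 + 0)/5)/(k + k)) = (10 + k)*(k + (k + sqrt(-5)/5)/((2*k))) = (10 + k)*(k + (k + (I*sqrt(5))/5)*(1/(2*k))) = (10 + k)*(k + (k + I*sqrt(5)/5)*(1/(2*k))) = (10 + k)*(k + (k + I*sqrt(5)/5)/(2*k)))
a(-8)*m - 56 = (5 + (-8)**2 + (21/2)*(-8) + I*sqrt(5)/10 + I*sqrt(5)/(-8))*8 - 56 = (5 + 64 - 84 + I*sqrt(5)/10 + I*sqrt(5)*(-1/8))*8 - 56 = (5 + 64 - 84 + I*sqrt(5)/10 - I*sqrt(5)/8)*8 - 56 = (-15 - I*sqrt(5)/40)*8 - 56 = (-120 - I*sqrt(5)/5) - 56 = -176 - I*sqrt(5)/5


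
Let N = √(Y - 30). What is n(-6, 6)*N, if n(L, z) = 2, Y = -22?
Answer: 4*I*√13 ≈ 14.422*I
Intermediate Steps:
N = 2*I*√13 (N = √(-22 - 30) = √(-52) = 2*I*√13 ≈ 7.2111*I)
n(-6, 6)*N = 2*(2*I*√13) = 4*I*√13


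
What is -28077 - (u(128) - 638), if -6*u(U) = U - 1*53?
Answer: -54853/2 ≈ -27427.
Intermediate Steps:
u(U) = 53/6 - U/6 (u(U) = -(U - 1*53)/6 = -(U - 53)/6 = -(-53 + U)/6 = 53/6 - U/6)
-28077 - (u(128) - 638) = -28077 - ((53/6 - 1/6*128) - 638) = -28077 - ((53/6 - 64/3) - 638) = -28077 - (-25/2 - 638) = -28077 - 1*(-1301/2) = -28077 + 1301/2 = -54853/2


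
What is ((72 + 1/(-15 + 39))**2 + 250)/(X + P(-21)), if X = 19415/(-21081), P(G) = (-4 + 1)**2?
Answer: 22018689907/32700288 ≈ 673.35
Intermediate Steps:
P(G) = 9 (P(G) = (-3)**2 = 9)
X = -19415/21081 (X = 19415*(-1/21081) = -19415/21081 ≈ -0.92097)
((72 + 1/(-15 + 39))**2 + 250)/(X + P(-21)) = ((72 + 1/(-15 + 39))**2 + 250)/(-19415/21081 + 9) = ((72 + 1/24)**2 + 250)/(170314/21081) = ((72 + 1/24)**2 + 250)*(21081/170314) = ((1729/24)**2 + 250)*(21081/170314) = (2989441/576 + 250)*(21081/170314) = (3133441/576)*(21081/170314) = 22018689907/32700288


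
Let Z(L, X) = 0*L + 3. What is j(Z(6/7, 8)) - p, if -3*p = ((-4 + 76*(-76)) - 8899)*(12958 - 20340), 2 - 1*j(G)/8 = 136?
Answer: 36119054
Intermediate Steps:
Z(L, X) = 3 (Z(L, X) = 0 + 3 = 3)
j(G) = -1072 (j(G) = 16 - 8*136 = 16 - 1088 = -1072)
p = -36120126 (p = -((-4 + 76*(-76)) - 8899)*(12958 - 20340)/3 = -((-4 - 5776) - 8899)*(-7382)/3 = -(-5780 - 8899)*(-7382)/3 = -(-4893)*(-7382) = -1/3*108360378 = -36120126)
j(Z(6/7, 8)) - p = -1072 - 1*(-36120126) = -1072 + 36120126 = 36119054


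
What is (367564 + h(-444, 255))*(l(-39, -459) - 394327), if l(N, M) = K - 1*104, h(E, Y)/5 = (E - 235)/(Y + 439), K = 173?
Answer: -50284852233709/347 ≈ -1.4491e+11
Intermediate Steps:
h(E, Y) = 5*(-235 + E)/(439 + Y) (h(E, Y) = 5*((E - 235)/(Y + 439)) = 5*((-235 + E)/(439 + Y)) = 5*(-235 + E)/(439 + Y))
l(N, M) = 69 (l(N, M) = 173 - 1*104 = 173 - 104 = 69)
(367564 + h(-444, 255))*(l(-39, -459) - 394327) = (367564 + 5*(-235 - 444)/(439 + 255))*(69 - 394327) = (367564 + 5*(-679)/694)*(-394258) = (367564 + 5*(1/694)*(-679))*(-394258) = (367564 - 3395/694)*(-394258) = (255086021/694)*(-394258) = -50284852233709/347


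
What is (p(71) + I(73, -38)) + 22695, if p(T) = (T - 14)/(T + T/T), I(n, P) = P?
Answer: 543787/24 ≈ 22658.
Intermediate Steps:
p(T) = (-14 + T)/(1 + T) (p(T) = (-14 + T)/(T + 1) = (-14 + T)/(1 + T))
(p(71) + I(73, -38)) + 22695 = ((-14 + 71)/(1 + 71) - 38) + 22695 = (57/72 - 38) + 22695 = ((1/72)*57 - 38) + 22695 = (19/24 - 38) + 22695 = -893/24 + 22695 = 543787/24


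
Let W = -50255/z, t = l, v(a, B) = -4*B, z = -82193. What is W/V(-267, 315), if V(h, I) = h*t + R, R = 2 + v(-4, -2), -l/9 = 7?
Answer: 50255/1383390383 ≈ 3.6327e-5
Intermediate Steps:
l = -63 (l = -9*7 = -63)
R = 10 (R = 2 - 4*(-2) = 2 + 8 = 10)
t = -63
V(h, I) = 10 - 63*h (V(h, I) = h*(-63) + 10 = -63*h + 10 = 10 - 63*h)
W = 50255/82193 (W = -50255/(-82193) = -50255*(-1/82193) = 50255/82193 ≈ 0.61143)
W/V(-267, 315) = 50255/(82193*(10 - 63*(-267))) = 50255/(82193*(10 + 16821)) = (50255/82193)/16831 = (50255/82193)*(1/16831) = 50255/1383390383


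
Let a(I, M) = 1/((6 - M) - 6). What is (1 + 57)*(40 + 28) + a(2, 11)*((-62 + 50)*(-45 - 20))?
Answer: 42604/11 ≈ 3873.1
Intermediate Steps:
a(I, M) = -1/M (a(I, M) = 1/(-M) = -1/M)
(1 + 57)*(40 + 28) + a(2, 11)*((-62 + 50)*(-45 - 20)) = (1 + 57)*(40 + 28) + (-1/11)*((-62 + 50)*(-45 - 20)) = 58*68 + (-1*1/11)*(-12*(-65)) = 3944 - 1/11*780 = 3944 - 780/11 = 42604/11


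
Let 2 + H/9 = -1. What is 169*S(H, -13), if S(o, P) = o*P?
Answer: 59319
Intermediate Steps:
H = -27 (H = -18 + 9*(-1) = -18 - 9 = -27)
S(o, P) = P*o
169*S(H, -13) = 169*(-13*(-27)) = 169*351 = 59319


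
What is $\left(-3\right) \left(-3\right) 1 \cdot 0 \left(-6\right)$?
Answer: $0$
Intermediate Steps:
$\left(-3\right) \left(-3\right) 1 \cdot 0 \left(-6\right) = 9 \cdot 1 \cdot 0 = 9 \cdot 0 = 0$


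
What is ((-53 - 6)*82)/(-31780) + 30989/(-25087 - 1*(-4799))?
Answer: -221669269/161188160 ≈ -1.3752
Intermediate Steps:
((-53 - 6)*82)/(-31780) + 30989/(-25087 - 1*(-4799)) = -59*82*(-1/31780) + 30989/(-25087 + 4799) = -4838*(-1/31780) + 30989/(-20288) = 2419/15890 + 30989*(-1/20288) = 2419/15890 - 30989/20288 = -221669269/161188160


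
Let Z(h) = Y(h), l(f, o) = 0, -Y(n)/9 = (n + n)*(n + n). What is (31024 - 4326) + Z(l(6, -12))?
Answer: 26698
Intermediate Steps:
Y(n) = -36*n² (Y(n) = -9*(n + n)*(n + n) = -9*2*n*2*n = -36*n²)
Z(h) = -36*h²
(31024 - 4326) + Z(l(6, -12)) = (31024 - 4326) - 36*0² = 26698 - 36*0 = 26698 + 0 = 26698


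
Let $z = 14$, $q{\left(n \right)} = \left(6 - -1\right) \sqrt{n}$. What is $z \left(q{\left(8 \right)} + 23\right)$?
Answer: $322 + 196 \sqrt{2} \approx 599.19$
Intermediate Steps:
$q{\left(n \right)} = 7 \sqrt{n}$ ($q{\left(n \right)} = \left(6 + 1\right) \sqrt{n} = 7 \sqrt{n}$)
$z \left(q{\left(8 \right)} + 23\right) = 14 \left(7 \sqrt{8} + 23\right) = 14 \left(7 \cdot 2 \sqrt{2} + 23\right) = 14 \left(14 \sqrt{2} + 23\right) = 14 \left(23 + 14 \sqrt{2}\right) = 322 + 196 \sqrt{2}$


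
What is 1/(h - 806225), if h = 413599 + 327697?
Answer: -1/64929 ≈ -1.5401e-5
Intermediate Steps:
h = 741296
1/(h - 806225) = 1/(741296 - 806225) = 1/(-64929) = -1/64929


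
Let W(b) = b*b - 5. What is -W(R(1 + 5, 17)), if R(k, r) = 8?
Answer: -59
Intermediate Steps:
W(b) = -5 + b**2 (W(b) = b**2 - 5 = -5 + b**2)
-W(R(1 + 5, 17)) = -(-5 + 8**2) = -(-5 + 64) = -1*59 = -59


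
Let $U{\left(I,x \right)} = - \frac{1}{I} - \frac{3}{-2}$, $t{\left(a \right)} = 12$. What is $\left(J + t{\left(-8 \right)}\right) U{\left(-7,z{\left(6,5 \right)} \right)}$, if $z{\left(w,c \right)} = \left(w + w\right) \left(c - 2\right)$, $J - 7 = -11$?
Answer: $\frac{92}{7} \approx 13.143$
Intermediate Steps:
$J = -4$ ($J = 7 - 11 = -4$)
$z{\left(w,c \right)} = 2 w \left(-2 + c\right)$
$U{\left(I,x \right)} = \frac{3}{2} - \frac{1}{I}$ ($U{\left(I,x \right)} = - \frac{1}{I} - - \frac{3}{2} = - \frac{1}{I} + \frac{3}{2} = \frac{3}{2} - \frac{1}{I}$)
$\left(J + t{\left(-8 \right)}\right) U{\left(-7,z{\left(6,5 \right)} \right)} = \left(-4 + 12\right) \left(\frac{3}{2} - \frac{1}{-7}\right) = 8 \left(\frac{3}{2} - - \frac{1}{7}\right) = 8 \left(\frac{3}{2} + \frac{1}{7}\right) = 8 \cdot \frac{23}{14} = \frac{92}{7}$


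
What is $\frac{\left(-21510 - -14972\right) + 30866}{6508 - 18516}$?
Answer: $- \frac{3041}{1501} \approx -2.026$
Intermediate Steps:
$\frac{\left(-21510 - -14972\right) + 30866}{6508 - 18516} = \frac{\left(-21510 + 14972\right) + 30866}{-12008} = \left(-6538 + 30866\right) \left(- \frac{1}{12008}\right) = 24328 \left(- \frac{1}{12008}\right) = - \frac{3041}{1501}$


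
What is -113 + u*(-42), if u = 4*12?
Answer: -2129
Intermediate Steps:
u = 48
-113 + u*(-42) = -113 + 48*(-42) = -113 - 2016 = -2129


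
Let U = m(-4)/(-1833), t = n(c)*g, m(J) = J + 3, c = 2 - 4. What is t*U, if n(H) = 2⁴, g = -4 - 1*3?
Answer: -112/1833 ≈ -0.061102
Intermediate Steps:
c = -2
m(J) = 3 + J
g = -7 (g = -4 - 3 = -7)
n(H) = 16
t = -112 (t = 16*(-7) = -112)
U = 1/1833 (U = (3 - 4)/(-1833) = -1*(-1/1833) = 1/1833 ≈ 0.00054555)
t*U = -112*1/1833 = -112/1833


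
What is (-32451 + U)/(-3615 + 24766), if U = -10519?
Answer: -42970/21151 ≈ -2.0316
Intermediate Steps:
(-32451 + U)/(-3615 + 24766) = (-32451 - 10519)/(-3615 + 24766) = -42970/21151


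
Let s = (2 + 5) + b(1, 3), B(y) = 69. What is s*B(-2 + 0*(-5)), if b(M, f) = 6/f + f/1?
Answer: 828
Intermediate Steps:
b(M, f) = f + 6/f (b(M, f) = 6/f + f*1 = 6/f + f = f + 6/f)
s = 12 (s = (2 + 5) + (3 + 6/3) = 7 + (3 + 6*(⅓)) = 7 + (3 + 2) = 7 + 5 = 12)
s*B(-2 + 0*(-5)) = 12*69 = 828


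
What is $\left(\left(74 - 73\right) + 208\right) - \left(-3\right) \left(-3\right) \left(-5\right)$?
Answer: $254$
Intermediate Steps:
$\left(\left(74 - 73\right) + 208\right) - \left(-3\right) \left(-3\right) \left(-5\right) = \left(1 + 208\right) - 9 \left(-5\right) = 209 - -45 = 209 + 45 = 254$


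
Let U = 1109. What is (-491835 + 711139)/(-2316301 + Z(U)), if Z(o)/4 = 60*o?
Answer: -219304/2050141 ≈ -0.10697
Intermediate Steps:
Z(o) = 240*o (Z(o) = 4*(60*o) = 240*o)
(-491835 + 711139)/(-2316301 + Z(U)) = (-491835 + 711139)/(-2316301 + 240*1109) = 219304/(-2316301 + 266160) = 219304/(-2050141) = 219304*(-1/2050141) = -219304/2050141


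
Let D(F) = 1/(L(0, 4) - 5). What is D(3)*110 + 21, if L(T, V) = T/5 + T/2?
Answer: -1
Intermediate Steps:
L(T, V) = 7*T/10 (L(T, V) = T*(1/5) + T*(1/2) = T/5 + T/2 = 7*T/10)
D(F) = -1/5 (D(F) = 1/((7/10)*0 - 5) = 1/(0 - 5) = 1/(-5) = -1/5)
D(3)*110 + 21 = -1/5*110 + 21 = -22 + 21 = -1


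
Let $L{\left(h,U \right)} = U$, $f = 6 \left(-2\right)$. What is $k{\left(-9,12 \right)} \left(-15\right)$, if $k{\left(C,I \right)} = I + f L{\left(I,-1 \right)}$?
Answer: $-360$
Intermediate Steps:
$f = -12$
$k{\left(C,I \right)} = 12 + I$ ($k{\left(C,I \right)} = I - -12 = I + 12 = 12 + I$)
$k{\left(-9,12 \right)} \left(-15\right) = \left(12 + 12\right) \left(-15\right) = 24 \left(-15\right) = -360$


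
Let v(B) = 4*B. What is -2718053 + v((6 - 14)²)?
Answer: -2717797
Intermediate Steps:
-2718053 + v((6 - 14)²) = -2718053 + 4*(6 - 14)² = -2718053 + 4*(-8)² = -2718053 + 4*64 = -2718053 + 256 = -2717797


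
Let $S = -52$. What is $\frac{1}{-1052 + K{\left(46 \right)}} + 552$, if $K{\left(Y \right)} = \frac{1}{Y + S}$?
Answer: $\frac{3484770}{6313} \approx 552.0$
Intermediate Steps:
$K{\left(Y \right)} = \frac{1}{-52 + Y}$ ($K{\left(Y \right)} = \frac{1}{Y - 52} = \frac{1}{-52 + Y}$)
$\frac{1}{-1052 + K{\left(46 \right)}} + 552 = \frac{1}{-1052 + \frac{1}{-52 + 46}} + 552 = \frac{1}{-1052 + \frac{1}{-6}} + 552 = \frac{1}{-1052 - \frac{1}{6}} + 552 = \frac{1}{- \frac{6313}{6}} + 552 = - \frac{6}{6313} + 552 = \frac{3484770}{6313}$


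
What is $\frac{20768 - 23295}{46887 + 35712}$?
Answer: $- \frac{2527}{82599} \approx -0.030594$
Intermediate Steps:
$\frac{20768 - 23295}{46887 + 35712} = - \frac{2527}{82599}$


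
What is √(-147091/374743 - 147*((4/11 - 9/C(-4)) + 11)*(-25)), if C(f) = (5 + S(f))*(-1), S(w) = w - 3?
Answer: √1714420186916664458/8244346 ≈ 158.82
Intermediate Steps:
S(w) = -3 + w
C(f) = -2 - f (C(f) = (5 + (-3 + f))*(-1) = (2 + f)*(-1) = -2 - f)
√(-147091/374743 - 147*((4/11 - 9/C(-4)) + 11)*(-25)) = √(-147091/374743 - 147*((4/11 - 9/(-2 - 1*(-4))) + 11)*(-25)) = √(-147091*1/374743 - 147*((4*(1/11) - 9/(-2 + 4)) + 11)*(-25)) = √(-147091/374743 - 147*((4/11 - 9/2) + 11)*(-25)) = √(-147091/374743 - 147*(-91/22 + 11)*(-25)) = √(-147091/374743 - 22197*(-25)/22) = √(-147091/374743 - 147*(-3775/22)) = √(-147091/374743 + 554925/22) = √(207951023273/8244346) = √1714420186916664458/8244346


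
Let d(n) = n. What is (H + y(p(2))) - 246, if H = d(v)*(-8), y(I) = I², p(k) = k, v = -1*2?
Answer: -226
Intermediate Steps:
v = -2
H = 16 (H = -2*(-8) = 16)
(H + y(p(2))) - 246 = (16 + 2²) - 246 = (16 + 4) - 246 = 20 - 246 = -226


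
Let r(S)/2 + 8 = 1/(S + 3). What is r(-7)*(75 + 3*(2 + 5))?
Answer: -1584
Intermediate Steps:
r(S) = -16 + 2/(3 + S) (r(S) = -16 + 2/(S + 3) = -16 + 2/(3 + S))
r(-7)*(75 + 3*(2 + 5)) = (2*(-23 - 8*(-7))/(3 - 7))*(75 + 3*(2 + 5)) = (2*(-23 + 56)/(-4))*(75 + 3*7) = (2*(-¼)*33)*(75 + 21) = -33/2*96 = -1584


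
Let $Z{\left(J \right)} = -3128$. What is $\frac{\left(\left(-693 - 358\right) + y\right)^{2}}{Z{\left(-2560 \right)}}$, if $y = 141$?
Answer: $- \frac{207025}{782} \approx -264.74$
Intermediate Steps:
$\frac{\left(\left(-693 - 358\right) + y\right)^{2}}{Z{\left(-2560 \right)}} = \frac{\left(\left(-693 - 358\right) + 141\right)^{2}}{-3128} = \left(-1051 + 141\right)^{2} \left(- \frac{1}{3128}\right) = \left(-910\right)^{2} \left(- \frac{1}{3128}\right) = 828100 \left(- \frac{1}{3128}\right) = - \frac{207025}{782}$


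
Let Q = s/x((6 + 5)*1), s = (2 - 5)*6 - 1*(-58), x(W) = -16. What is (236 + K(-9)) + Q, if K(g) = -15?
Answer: 437/2 ≈ 218.50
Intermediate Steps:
s = 40 (s = -3*6 + 58 = -18 + 58 = 40)
Q = -5/2 (Q = 40/(-16) = 40*(-1/16) = -5/2 ≈ -2.5000)
(236 + K(-9)) + Q = (236 - 15) - 5/2 = 221 - 5/2 = 437/2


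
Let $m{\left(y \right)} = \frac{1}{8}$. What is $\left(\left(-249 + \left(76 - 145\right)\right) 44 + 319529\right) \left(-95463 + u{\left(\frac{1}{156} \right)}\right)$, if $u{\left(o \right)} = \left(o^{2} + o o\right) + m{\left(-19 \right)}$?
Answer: $- \frac{177454707477347}{6084} \approx -2.9167 \cdot 10^{10}$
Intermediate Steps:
$m{\left(y \right)} = \frac{1}{8}$
$u{\left(o \right)} = \frac{1}{8} + 2 o^{2}$ ($u{\left(o \right)} = \left(o^{2} + o o\right) + \frac{1}{8} = \left(o^{2} + o^{2}\right) + \frac{1}{8} = 2 o^{2} + \frac{1}{8} = \frac{1}{8} + 2 o^{2}$)
$\left(\left(-249 + \left(76 - 145\right)\right) 44 + 319529\right) \left(-95463 + u{\left(\frac{1}{156} \right)}\right) = \left(\left(-249 + \left(76 - 145\right)\right) 44 + 319529\right) \left(-95463 + \left(\frac{1}{8} + 2 \left(\frac{1}{156}\right)^{2}\right)\right) = \left(\left(-249 + \left(76 - 145\right)\right) 44 + 319529\right) \left(-95463 + \left(\frac{1}{8} + \frac{2}{24336}\right)\right) = \left(\left(-249 - 69\right) 44 + 319529\right) \left(-95463 + \left(\frac{1}{8} + 2 \cdot \frac{1}{24336}\right)\right) = \left(\left(-318\right) 44 + 319529\right) \left(-95463 + \left(\frac{1}{8} + \frac{1}{12168}\right)\right) = \left(-13992 + 319529\right) \left(-95463 + \frac{761}{6084}\right) = 305537 \left(- \frac{580796131}{6084}\right) = - \frac{177454707477347}{6084}$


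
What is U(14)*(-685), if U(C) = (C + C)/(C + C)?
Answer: -685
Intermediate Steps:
U(C) = 1 (U(C) = (2*C)/((2*C)) = (2*C)*(1/(2*C)) = 1)
U(14)*(-685) = 1*(-685) = -685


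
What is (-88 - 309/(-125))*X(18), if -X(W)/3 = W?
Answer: 577314/125 ≈ 4618.5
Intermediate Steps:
X(W) = -3*W
(-88 - 309/(-125))*X(18) = (-88 - 309/(-125))*(-3*18) = (-88 - 309*(-1/125))*(-54) = (-88 + 309/125)*(-54) = -10691/125*(-54) = 577314/125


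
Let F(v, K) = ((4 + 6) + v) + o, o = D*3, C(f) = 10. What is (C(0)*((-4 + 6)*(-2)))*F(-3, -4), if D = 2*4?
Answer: -1240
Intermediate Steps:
D = 8
o = 24 (o = 8*3 = 24)
F(v, K) = 34 + v (F(v, K) = ((4 + 6) + v) + 24 = (10 + v) + 24 = 34 + v)
(C(0)*((-4 + 6)*(-2)))*F(-3, -4) = (10*((-4 + 6)*(-2)))*(34 - 3) = (10*(2*(-2)))*31 = (10*(-4))*31 = -40*31 = -1240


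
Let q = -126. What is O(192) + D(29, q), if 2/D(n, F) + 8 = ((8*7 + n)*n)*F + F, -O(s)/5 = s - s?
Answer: -1/155362 ≈ -6.4366e-6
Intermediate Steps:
O(s) = 0 (O(s) = -5*(s - s) = -5*0 = 0)
D(n, F) = 2/(-8 + F + F*n*(56 + n)) (D(n, F) = 2/(-8 + (((8*7 + n)*n)*F + F)) = 2/(-8 + (((56 + n)*n)*F + F)) = 2/(-8 + ((n*(56 + n))*F + F)) = 2/(-8 + (F*n*(56 + n) + F)) = 2/(-8 + (F + F*n*(56 + n))) = 2/(-8 + F + F*n*(56 + n)))
O(192) + D(29, q) = 0 + 2/(-8 - 126 - 126*29**2 + 56*(-126)*29) = 0 + 2/(-8 - 126 - 126*841 - 204624) = 0 + 2/(-8 - 126 - 105966 - 204624) = 0 + 2/(-310724) = 0 + 2*(-1/310724) = 0 - 1/155362 = -1/155362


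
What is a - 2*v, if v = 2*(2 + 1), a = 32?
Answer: 20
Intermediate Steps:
v = 6 (v = 2*3 = 6)
a - 2*v = 32 - 2*6 = 32 - 12 = 20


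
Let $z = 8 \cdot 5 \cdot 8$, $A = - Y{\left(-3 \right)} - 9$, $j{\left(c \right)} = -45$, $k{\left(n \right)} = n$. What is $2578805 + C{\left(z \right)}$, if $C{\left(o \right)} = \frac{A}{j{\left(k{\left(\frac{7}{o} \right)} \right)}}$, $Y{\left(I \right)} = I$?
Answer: $\frac{38682077}{15} \approx 2.5788 \cdot 10^{6}$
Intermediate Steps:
$A = -6$ ($A = \left(-1\right) \left(-3\right) - 9 = 3 - 9 = -6$)
$z = 320$ ($z = 40 \cdot 8 = 320$)
$C{\left(o \right)} = \frac{2}{15}$ ($C{\left(o \right)} = - \frac{6}{-45} = \left(-6\right) \left(- \frac{1}{45}\right) = \frac{2}{15}$)
$2578805 + C{\left(z \right)} = 2578805 + \frac{2}{15} = \frac{38682077}{15}$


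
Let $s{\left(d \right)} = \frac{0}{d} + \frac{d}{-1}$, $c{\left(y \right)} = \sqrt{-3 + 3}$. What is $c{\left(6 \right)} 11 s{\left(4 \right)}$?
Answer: $0$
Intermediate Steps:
$c{\left(y \right)} = 0$ ($c{\left(y \right)} = \sqrt{0} = 0$)
$s{\left(d \right)} = - d$ ($s{\left(d \right)} = 0 + d \left(-1\right) = 0 - d = - d$)
$c{\left(6 \right)} 11 s{\left(4 \right)} = 0 \cdot 11 \left(\left(-1\right) 4\right) = 0 \left(-4\right) = 0$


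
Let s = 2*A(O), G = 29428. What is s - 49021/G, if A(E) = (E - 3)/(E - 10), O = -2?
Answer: -10499/12612 ≈ -0.83246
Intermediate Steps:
A(E) = (-3 + E)/(-10 + E)
s = ⅚ (s = 2*((-3 - 2)/(-10 - 2)) = 2*(-5/(-12)) = 2*(-1/12*(-5)) = 2*(5/12) = ⅚ ≈ 0.83333)
s - 49021/G = ⅚ - 49021/29428 = ⅚ - 1*7003/4204 = ⅚ - 7003/4204 = -10499/12612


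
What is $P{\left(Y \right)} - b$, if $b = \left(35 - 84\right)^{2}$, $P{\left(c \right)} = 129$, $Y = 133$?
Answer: $-2272$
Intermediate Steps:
$b = 2401$ ($b = \left(-49\right)^{2} = 2401$)
$P{\left(Y \right)} - b = 129 - 2401 = -2272$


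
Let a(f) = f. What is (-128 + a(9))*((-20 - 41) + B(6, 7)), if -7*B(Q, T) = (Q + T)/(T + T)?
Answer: 101847/14 ≈ 7274.8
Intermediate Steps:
B(Q, T) = -(Q + T)/(14*T) (B(Q, T) = -(Q + T)/(7*(T + T)) = -(Q + T)/(7*(2*T)) = -(Q + T)*1/(2*T)/7 = -(Q + T)/(14*T))
(-128 + a(9))*((-20 - 41) + B(6, 7)) = (-128 + 9)*((-20 - 41) + (1/14)*(-1*6 - 1*7)/7) = -119*(-61 + (1/14)*(1/7)*(-6 - 7)) = -119*(-61 + (1/14)*(1/7)*(-13)) = -119*(-61 - 13/98) = -119*(-5991/98) = 101847/14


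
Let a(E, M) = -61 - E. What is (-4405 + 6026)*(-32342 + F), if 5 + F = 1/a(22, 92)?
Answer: -4352064042/83 ≈ -5.2434e+7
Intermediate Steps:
F = -416/83 (F = -5 + 1/(-61 - 1*22) = -5 + 1/(-61 - 22) = -5 + 1/(-83) = -5 - 1/83 = -416/83 ≈ -5.0120)
(-4405 + 6026)*(-32342 + F) = (-4405 + 6026)*(-32342 - 416/83) = 1621*(-2684802/83) = -4352064042/83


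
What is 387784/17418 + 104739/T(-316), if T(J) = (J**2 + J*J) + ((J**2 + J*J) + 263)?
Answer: 26136094585/1160291361 ≈ 22.525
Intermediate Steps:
T(J) = 263 + 4*J**2 (T(J) = (J**2 + J**2) + ((J**2 + J**2) + 263) = 2*J**2 + (2*J**2 + 263) = 2*J**2 + (263 + 2*J**2) = 263 + 4*J**2)
387784/17418 + 104739/T(-316) = 387784/17418 + 104739/(263 + 4*(-316)**2) = 387784*(1/17418) + 104739/(263 + 4*99856) = 193892/8709 + 104739/(263 + 399424) = 193892/8709 + 104739/399687 = 193892/8709 + 104739*(1/399687) = 193892/8709 + 34913/133229 = 26136094585/1160291361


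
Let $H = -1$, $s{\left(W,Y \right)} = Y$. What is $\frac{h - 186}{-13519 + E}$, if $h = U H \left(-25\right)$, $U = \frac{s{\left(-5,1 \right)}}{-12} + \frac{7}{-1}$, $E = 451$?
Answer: $\frac{4357}{156816} \approx 0.027784$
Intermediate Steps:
$U = - \frac{85}{12}$ ($U = 1 \frac{1}{-12} + \frac{7}{-1} = 1 \left(- \frac{1}{12}\right) + 7 \left(-1\right) = - \frac{1}{12} - 7 = - \frac{85}{12} \approx -7.0833$)
$h = - \frac{2125}{12}$ ($h = \left(- \frac{85}{12}\right) \left(-1\right) \left(-25\right) = \frac{85}{12} \left(-25\right) = - \frac{2125}{12} \approx -177.08$)
$\frac{h - 186}{-13519 + E} = \frac{- \frac{2125}{12} - 186}{-13519 + 451} = - \frac{4357}{12 \left(-13068\right)} = \left(- \frac{4357}{12}\right) \left(- \frac{1}{13068}\right) = \frac{4357}{156816}$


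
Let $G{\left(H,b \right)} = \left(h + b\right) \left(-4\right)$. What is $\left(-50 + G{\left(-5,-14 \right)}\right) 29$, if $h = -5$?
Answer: $754$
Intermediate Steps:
$G{\left(H,b \right)} = 20 - 4 b$ ($G{\left(H,b \right)} = \left(-5 + b\right) \left(-4\right) = 20 - 4 b$)
$\left(-50 + G{\left(-5,-14 \right)}\right) 29 = \left(-50 + \left(20 - -56\right)\right) 29 = \left(-50 + \left(20 + 56\right)\right) 29 = \left(-50 + 76\right) 29 = 26 \cdot 29 = 754$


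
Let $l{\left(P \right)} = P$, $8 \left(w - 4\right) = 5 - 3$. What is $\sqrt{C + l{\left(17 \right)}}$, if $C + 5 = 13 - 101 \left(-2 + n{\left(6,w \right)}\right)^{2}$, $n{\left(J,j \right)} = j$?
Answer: $\frac{i \sqrt{7781}}{4} \approx 22.052 i$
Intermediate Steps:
$w = \frac{17}{4}$ ($w = 4 + \frac{5 - 3}{8} = 4 + \frac{1}{8} \cdot 2 = 4 + \frac{1}{4} = \frac{17}{4} \approx 4.25$)
$C = - \frac{8053}{16}$ ($C = -5 + \left(13 - 101 \left(-2 + \frac{17}{4}\right)^{2}\right) = -5 + \left(13 - 101 \left(\frac{9}{4}\right)^{2}\right) = -5 + \left(13 - \frac{8181}{16}\right) = -5 - \frac{7973}{16} = - \frac{8053}{16} \approx -503.31$)
$\sqrt{C + l{\left(17 \right)}} = \sqrt{- \frac{8053}{16} + 17} = \sqrt{- \frac{7781}{16}} = \frac{i \sqrt{7781}}{4}$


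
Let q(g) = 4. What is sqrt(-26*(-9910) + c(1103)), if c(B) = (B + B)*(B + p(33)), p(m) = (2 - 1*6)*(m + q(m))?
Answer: 9*sqrt(29190) ≈ 1537.7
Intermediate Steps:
p(m) = -16 - 4*m (p(m) = (2 - 1*6)*(m + 4) = (2 - 6)*(4 + m) = -4*(4 + m) = -16 - 4*m)
c(B) = 2*B*(-148 + B) (c(B) = (B + B)*(B + (-16 - 4*33)) = (2*B)*(B + (-16 - 132)) = (2*B)*(B - 148) = (2*B)*(-148 + B) = 2*B*(-148 + B))
sqrt(-26*(-9910) + c(1103)) = sqrt(-26*(-9910) + 2*1103*(-148 + 1103)) = sqrt(257660 + 2*1103*955) = sqrt(257660 + 2106730) = sqrt(2364390) = 9*sqrt(29190)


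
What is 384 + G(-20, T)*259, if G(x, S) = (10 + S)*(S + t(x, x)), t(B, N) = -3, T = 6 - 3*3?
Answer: -10494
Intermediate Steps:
T = -3 (T = 6 - 9 = -3)
G(x, S) = (-3 + S)*(10 + S) (G(x, S) = (10 + S)*(S - 3) = (10 + S)*(-3 + S) = (-3 + S)*(10 + S))
384 + G(-20, T)*259 = 384 + (-30 + (-3)² + 7*(-3))*259 = 384 + (-30 + 9 - 21)*259 = 384 - 42*259 = 384 - 10878 = -10494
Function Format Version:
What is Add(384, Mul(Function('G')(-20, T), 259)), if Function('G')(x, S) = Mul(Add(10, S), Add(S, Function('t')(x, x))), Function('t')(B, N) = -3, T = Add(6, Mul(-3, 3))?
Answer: -10494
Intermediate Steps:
T = -3 (T = Add(6, -9) = -3)
Function('G')(x, S) = Mul(Add(-3, S), Add(10, S)) (Function('G')(x, S) = Mul(Add(10, S), Add(S, -3)) = Mul(Add(10, S), Add(-3, S)) = Mul(Add(-3, S), Add(10, S)))
Add(384, Mul(Function('G')(-20, T), 259)) = Add(384, Mul(Add(-30, Pow(-3, 2), Mul(7, -3)), 259)) = Add(384, Mul(Add(-30, 9, -21), 259)) = Add(384, Mul(-42, 259)) = Add(384, -10878) = -10494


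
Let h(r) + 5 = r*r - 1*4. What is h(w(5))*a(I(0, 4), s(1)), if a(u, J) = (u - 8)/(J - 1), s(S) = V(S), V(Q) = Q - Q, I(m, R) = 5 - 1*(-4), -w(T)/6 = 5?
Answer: -891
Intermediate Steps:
w(T) = -30 (w(T) = -6*5 = -30)
I(m, R) = 9 (I(m, R) = 5 + 4 = 9)
V(Q) = 0
s(S) = 0
h(r) = -9 + r**2 (h(r) = -5 + (r*r - 1*4) = -5 + (r**2 - 4) = -5 + (-4 + r**2) = -9 + r**2)
a(u, J) = (-8 + u)/(-1 + J)
h(w(5))*a(I(0, 4), s(1)) = (-9 + (-30)**2)*((-8 + 9)/(-1 + 0)) = (-9 + 900)*(1/(-1)) = 891*(-1*1) = 891*(-1) = -891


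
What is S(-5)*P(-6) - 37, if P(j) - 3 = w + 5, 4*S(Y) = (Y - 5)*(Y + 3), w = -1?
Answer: -2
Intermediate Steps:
S(Y) = (-5 + Y)*(3 + Y)/4 (S(Y) = ((Y - 5)*(Y + 3))/4 = ((-5 + Y)*(3 + Y))/4 = (-5 + Y)*(3 + Y)/4)
P(j) = 7 (P(j) = 3 + (-1 + 5) = 3 + 4 = 7)
S(-5)*P(-6) - 37 = (-15/4 - ½*(-5) + (¼)*(-5)²)*7 - 37 = (-15/4 + 5/2 + (¼)*25)*7 - 37 = (-15/4 + 5/2 + 25/4)*7 - 37 = 5*7 - 37 = 35 - 37 = -2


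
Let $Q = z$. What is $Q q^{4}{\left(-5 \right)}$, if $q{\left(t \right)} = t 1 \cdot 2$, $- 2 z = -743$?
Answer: $3715000$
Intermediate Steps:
$z = \frac{743}{2}$ ($z = \left(- \frac{1}{2}\right) \left(-743\right) = \frac{743}{2} \approx 371.5$)
$Q = \frac{743}{2} \approx 371.5$
$q{\left(t \right)} = 2 t$ ($q{\left(t \right)} = t 2 = 2 t$)
$Q q^{4}{\left(-5 \right)} = \frac{743 \left(2 \left(-5\right)\right)^{4}}{2} = \frac{743 \left(-10\right)^{4}}{2} = \frac{743}{2} \cdot 10000 = 3715000$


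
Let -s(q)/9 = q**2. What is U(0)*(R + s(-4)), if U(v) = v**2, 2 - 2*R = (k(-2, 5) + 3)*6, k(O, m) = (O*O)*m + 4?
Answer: 0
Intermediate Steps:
k(O, m) = 4 + m*O**2 (k(O, m) = O**2*m + 4 = m*O**2 + 4 = 4 + m*O**2)
s(q) = -9*q**2
R = -80 (R = 1 - ((4 + 5*(-2)**2) + 3)*6/2 = 1 - ((4 + 5*4) + 3)*6/2 = 1 - ((4 + 20) + 3)*6/2 = 1 - (24 + 3)*6/2 = 1 - 27*6/2 = 1 - 1/2*162 = 1 - 81 = -80)
U(0)*(R + s(-4)) = 0**2*(-80 - 9*(-4)**2) = 0*(-80 - 9*16) = 0*(-80 - 144) = 0*(-224) = 0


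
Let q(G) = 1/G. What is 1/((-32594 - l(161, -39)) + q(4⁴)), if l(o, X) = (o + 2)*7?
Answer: -256/8636159 ≈ -2.9643e-5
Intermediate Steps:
l(o, X) = 14 + 7*o (l(o, X) = (2 + o)*7 = 14 + 7*o)
1/((-32594 - l(161, -39)) + q(4⁴)) = 1/((-32594 - (14 + 7*161)) + 1/(4⁴)) = 1/((-32594 - (14 + 1127)) + 1/256) = 1/((-32594 - 1*1141) + 1/256) = 1/((-32594 - 1141) + 1/256) = 1/(-33735 + 1/256) = 1/(-8636159/256) = -256/8636159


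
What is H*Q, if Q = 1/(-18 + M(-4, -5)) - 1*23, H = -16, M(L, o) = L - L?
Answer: 3320/9 ≈ 368.89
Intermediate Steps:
M(L, o) = 0
Q = -415/18 (Q = 1/(-18 + 0) - 1*23 = 1/(-18) - 23 = -1/18 - 23 = -415/18 ≈ -23.056)
H*Q = -16*(-415/18) = 3320/9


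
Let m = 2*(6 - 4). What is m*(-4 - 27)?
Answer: -124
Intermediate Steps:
m = 4 (m = 2*2 = 4)
m*(-4 - 27) = 4*(-4 - 27) = 4*(-31) = -124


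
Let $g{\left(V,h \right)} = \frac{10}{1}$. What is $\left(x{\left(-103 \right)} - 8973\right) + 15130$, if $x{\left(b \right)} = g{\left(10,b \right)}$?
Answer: $6167$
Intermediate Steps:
$g{\left(V,h \right)} = 10$ ($g{\left(V,h \right)} = 10 \cdot 1 = 10$)
$x{\left(b \right)} = 10$
$\left(x{\left(-103 \right)} - 8973\right) + 15130 = \left(10 - 8973\right) + 15130 = -8963 + 15130 = 6167$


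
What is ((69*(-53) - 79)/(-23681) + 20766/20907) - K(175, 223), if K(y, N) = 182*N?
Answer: -6697834876888/165032889 ≈ -40585.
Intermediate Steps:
((69*(-53) - 79)/(-23681) + 20766/20907) - K(175, 223) = ((69*(-53) - 79)/(-23681) + 20766/20907) - 182*223 = ((-3657 - 79)*(-1/23681) + 20766*(1/20907)) - 1*40586 = (-3736*(-1/23681) + 6922/6969) - 40586 = (3736/23681 + 6922/6969) - 40586 = 189956066/165032889 - 40586 = -6697834876888/165032889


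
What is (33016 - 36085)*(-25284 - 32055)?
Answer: 175973391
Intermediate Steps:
(33016 - 36085)*(-25284 - 32055) = -3069*(-57339) = 175973391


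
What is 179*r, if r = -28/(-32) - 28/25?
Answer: -8771/200 ≈ -43.855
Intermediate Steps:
r = -49/200 (r = -28*(-1/32) - 28*1/25 = 7/8 - 28/25 = -49/200 ≈ -0.24500)
179*r = 179*(-49/200) = -8771/200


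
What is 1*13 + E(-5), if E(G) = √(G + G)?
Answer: 13 + I*√10 ≈ 13.0 + 3.1623*I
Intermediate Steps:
E(G) = √2*√G (E(G) = √(2*G) = √2*√G)
1*13 + E(-5) = 1*13 + √2*√(-5) = 13 + √2*(I*√5) = 13 + I*√10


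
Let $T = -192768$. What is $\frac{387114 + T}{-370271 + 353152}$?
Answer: $- \frac{194346}{17119} \approx -11.353$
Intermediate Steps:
$\frac{387114 + T}{-370271 + 353152} = \frac{387114 - 192768}{-370271 + 353152} = \frac{194346}{-17119} = 194346 \left(- \frac{1}{17119}\right) = - \frac{194346}{17119}$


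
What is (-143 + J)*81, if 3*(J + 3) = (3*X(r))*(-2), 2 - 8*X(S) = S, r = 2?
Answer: -11826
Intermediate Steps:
X(S) = ¼ - S/8
J = -3 (J = -3 + ((3*(¼ - ⅛*2))*(-2))/3 = -3 + ((3*(¼ - ¼))*(-2))/3 = -3 + ((3*0)*(-2))/3 = -3 + (0*(-2))/3 = -3 + (⅓)*0 = -3 + 0 = -3)
(-143 + J)*81 = (-143 - 3)*81 = -146*81 = -11826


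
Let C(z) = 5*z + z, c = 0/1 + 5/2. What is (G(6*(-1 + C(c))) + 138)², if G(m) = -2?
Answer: 18496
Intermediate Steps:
c = 5/2 (c = 0*1 + 5*(½) = 0 + 5/2 = 5/2 ≈ 2.5000)
C(z) = 6*z
(G(6*(-1 + C(c))) + 138)² = (-2 + 138)² = 136² = 18496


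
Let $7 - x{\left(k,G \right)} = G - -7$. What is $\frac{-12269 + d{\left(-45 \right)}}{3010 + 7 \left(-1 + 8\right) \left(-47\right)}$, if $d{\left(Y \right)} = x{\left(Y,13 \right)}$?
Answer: $- \frac{12282}{707} \approx -17.372$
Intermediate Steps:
$x{\left(k,G \right)} = - G$ ($x{\left(k,G \right)} = 7 - \left(G - -7\right) = 7 - \left(G + 7\right) = 7 - \left(7 + G\right) = - G$)
$d{\left(Y \right)} = -13$ ($d{\left(Y \right)} = \left(-1\right) 13 = -13$)
$\frac{-12269 + d{\left(-45 \right)}}{3010 + 7 \left(-1 + 8\right) \left(-47\right)} = \frac{-12269 - 13}{3010 + 7 \left(-1 + 8\right) \left(-47\right)} = - \frac{12282}{3010 + 7 \cdot 7 \left(-47\right)} = - \frac{12282}{3010 + 49 \left(-47\right)} = - \frac{12282}{3010 - 2303} = - \frac{12282}{707}$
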